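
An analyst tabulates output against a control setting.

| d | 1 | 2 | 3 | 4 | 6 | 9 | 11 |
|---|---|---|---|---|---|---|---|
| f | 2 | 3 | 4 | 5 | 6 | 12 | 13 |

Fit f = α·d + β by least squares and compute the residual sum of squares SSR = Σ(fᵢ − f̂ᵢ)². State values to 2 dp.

With design matrix X, XᵀX = [[268, 36]; [36, 7]] and Xᵀf = [327, 45]ᵀ.
Determinant 268·7 − 36² = 580.
α = (327·7 − 36·45)/580 = 669/580; β = (268·45 − 36·327)/580 = 72/145.
Residuals: 7/20, 57/290, 5/116, -16/145, -411/290, 651/580, -107/580; SSR = 2017/580.

SSR = 3.48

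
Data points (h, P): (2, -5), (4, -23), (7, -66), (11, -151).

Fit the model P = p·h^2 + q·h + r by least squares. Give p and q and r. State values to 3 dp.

p = -1.012, q = -3.085, r = 5.315

Entries of MᵀM: Σh^2·h^2 = 17314, Σh^2·h = 1746, Σh^2 = 190, Σh·h = 190, Σh = 24, Σ1 = 4.
Moment sums: Σh^2·P = -21893, Σh·P = -2225, ΣP = -245.
Normal equations: [[17314, 1746, 190]; [1746, 190, 24]; [190, 24, 4]]·[p, q, r]ᵀ = [-21893, -2225, -245]ᵀ.
Row-reducing yields p = -431/426, q = -219/71, r = 1132/213.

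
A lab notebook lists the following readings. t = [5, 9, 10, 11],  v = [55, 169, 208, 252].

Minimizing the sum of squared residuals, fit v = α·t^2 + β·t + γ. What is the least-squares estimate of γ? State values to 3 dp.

Sums needed: Σt^2·t^2 = 31827, Σt^2·t = 3185, Σt^2 = 327, Σt·t = 327, Σt = 35, Σ1 = 4.
Right-hand side: Σt^2·v = 66356, Σt·v = 6648, Σv = 684.
MᵀM·[α, β, γ]ᵀ = Mᵀv becomes [[31827, 3185, 327]; [3185, 327, 35]; [327, 35, 4]]·[α, β, γ]ᵀ = [66356, 6648, 684]ᵀ.
Solving the 3×3 system (Gaussian elimination) gives α = 1963/902, β = -1807/902, γ = 4789/451.

γ = 10.619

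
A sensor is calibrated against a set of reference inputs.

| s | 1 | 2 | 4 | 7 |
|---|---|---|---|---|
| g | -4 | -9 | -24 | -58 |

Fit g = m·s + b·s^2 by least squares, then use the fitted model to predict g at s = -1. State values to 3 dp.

With design matrix A, AᵀA = [[70, 416]; [416, 2674]] and Aᵀg = [-524, -3266]ᵀ.
det = 70·2674 − 416² = 14124.
m = ((-524)·2674 − 416·(-3266))/14124 = -10630/3531; b = (70·(-3266) − 416·(-524))/14124 = -2659/3531.
At s = -1: ĝ = (-10630/3531)·(-1) + (-2659/3531)·(1) = 2657/1177.

ĝ = 2.257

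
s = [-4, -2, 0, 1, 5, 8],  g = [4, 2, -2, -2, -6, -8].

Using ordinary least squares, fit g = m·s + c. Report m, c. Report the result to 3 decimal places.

Sums needed: Σs·s = 110, Σs = 8, Σ1 = 6.
Moment sums: Σs·g = -116, Σg = -12.
Eliminating c: 6·(row 1) − 8·(row 2) gives 596·m = 6·(-116) − 8·(-12) = -600, so m = -150/149.
Then c = ((-12) − 8·(-150/149))/6 = -98/149.

m = -1.007, c = -0.658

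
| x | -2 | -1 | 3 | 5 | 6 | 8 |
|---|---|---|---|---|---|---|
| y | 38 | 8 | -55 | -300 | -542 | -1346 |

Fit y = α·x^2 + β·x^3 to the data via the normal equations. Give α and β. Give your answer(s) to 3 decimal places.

The normal system MᵀM·[α, β]ᵀ = Mᵀy is [[6115, 43879]; [43879, 325219]]·[α, β]ᵀ = [-113491, -845521]ᵀ.
Eliminating β: 325219·(row 1) − 43879·(row 2) gives 63347544·α = 325219·(-113491) − 43879·(-845521) = 191186430, so α = 31864405/10557924.
Then β = ((-845521) − 43879·(31864405/10557924))/325219 = -31748221/10557924.

α = 3.018, β = -3.007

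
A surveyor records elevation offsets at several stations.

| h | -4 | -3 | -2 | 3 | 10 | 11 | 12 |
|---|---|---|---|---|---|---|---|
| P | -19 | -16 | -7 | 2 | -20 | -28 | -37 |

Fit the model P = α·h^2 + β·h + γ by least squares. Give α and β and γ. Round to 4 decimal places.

Normal-equation sums: Σh^2·h^2 = 45811, Σh^2·h = 3987, Σh^2 = 403, Σh·h = 403, Σh = 27, Σ1 = 7.
Moment sums: Σh^2·P = -11174, Σh·P = -808, ΣP = -125.
Inverting the 3×3 Gram matrix, [α, β, γ]ᵀ = [-28879/61226, 30601/11132, -159789/122452]ᵀ.

α = -0.4717, β = 2.7489, γ = -1.3049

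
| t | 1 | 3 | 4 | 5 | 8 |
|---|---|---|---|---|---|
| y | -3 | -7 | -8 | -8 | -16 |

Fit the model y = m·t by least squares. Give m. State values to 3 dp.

Forming AᵀA = [[115]] and Aᵀy = [-224]ᵀ gives AᵀA·[m]ᵀ = Aᵀy.
Hence m = -224 / 115 ≈ -1.94783.

m = -1.948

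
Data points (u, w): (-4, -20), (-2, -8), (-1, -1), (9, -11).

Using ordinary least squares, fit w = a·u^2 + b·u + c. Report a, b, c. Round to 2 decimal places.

Entries of XᵀX: Σu^2·u^2 = 6834, Σu^2·u = 656, Σu^2 = 102, Σu·u = 102, Σu = 2, Σ1 = 4.
And Σu^2·w = -1244, Σu·w = -2, Σw = -40.
Normal equations: [[6834, 656, 102]; [656, 102, 2]; [102, 2, 4]]·[a, b, c]ᵀ = [-1244, -2, -40]ᵀ.
Solving the 3×3 system (Gaussian elimination) gives a = -16757/30754, b = 105857/30754, c = 66835/30754.

a = -0.54, b = 3.44, c = 2.17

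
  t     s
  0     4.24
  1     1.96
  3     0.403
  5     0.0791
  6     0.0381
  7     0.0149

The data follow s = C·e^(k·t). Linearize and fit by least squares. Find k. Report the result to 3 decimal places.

k = -0.801

With ln sᵢ as the transformed response and tᵢ as the regressor:
AᵀA = [[120.0000, 22.0000]; [22.0000, 6]], rhs = [-63.7887, -8.8023]ᵀ  (here Σt = 22.0000, Σ(t)² = 120.0000, Σln s = -8.8023, Σt·ln s = -63.7887).
Slope k = (n·Σt·ln s − Σt·Σln s)/(n·Σ(t)² − (Σt)²) = (6·-63.7887 − 22.0000·-8.8023)/236.0000 = -0.80120; ln C = (Σln s − k·Σt)/n = 1.47067.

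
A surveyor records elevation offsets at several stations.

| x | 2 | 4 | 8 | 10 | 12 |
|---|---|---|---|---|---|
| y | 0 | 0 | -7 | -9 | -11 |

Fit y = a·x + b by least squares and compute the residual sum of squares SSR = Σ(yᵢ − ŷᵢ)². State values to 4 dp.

SSR = 3.6163

Forming MᵀM = [[328, 36]; [36, 5]] and Mᵀy = [-278, -27]ᵀ gives MᵀM·[a, b]ᵀ = Mᵀy.
Eliminating b: 5·(row 1) − 36·(row 2) gives 344·a = 5·(-278) − 36·(-27) = -418, so a = -209/172.
Then b = ((-27) − 36·(-209/172))/5 = 144/43.
Residuals: -79/86, 65/43, -27/43, -17/86, 10/43; SSR = 311/86.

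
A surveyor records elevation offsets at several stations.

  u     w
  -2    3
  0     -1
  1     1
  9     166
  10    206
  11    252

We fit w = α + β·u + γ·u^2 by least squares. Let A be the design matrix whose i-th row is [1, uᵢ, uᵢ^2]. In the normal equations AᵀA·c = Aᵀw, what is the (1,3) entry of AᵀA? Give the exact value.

Row 1 ↔ basis 1, column 3 ↔ basis u^2, so (AᵀA)_{1,3} = Σᵢ u^2 = (1)·(4) + (1)·(0) + (1)·(1) + (1)·(81) + (1)·(100) + (1)·(121) = 307.

307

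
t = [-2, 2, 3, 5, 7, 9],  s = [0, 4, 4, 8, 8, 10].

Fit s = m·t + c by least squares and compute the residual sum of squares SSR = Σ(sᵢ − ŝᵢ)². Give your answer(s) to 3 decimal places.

From the data, Σt·t = 172, Σt = 24, Σ1 = 6.
And Σt·s = 206, Σs = 34.
Normal equations: [[172, 24]; [24, 6]]·[m, c]ᵀ = [206, 34]ᵀ.
Determinant 172·6 − 24² = 456.
m = (206·6 − 24·34)/456 = 35/38; c = (172·34 − 24·206)/456 = 113/57.
Residuals: -8/57, 10/57, -85/114, 161/114, -49/114, -31/114; SSR = 163/57.

SSR = 2.860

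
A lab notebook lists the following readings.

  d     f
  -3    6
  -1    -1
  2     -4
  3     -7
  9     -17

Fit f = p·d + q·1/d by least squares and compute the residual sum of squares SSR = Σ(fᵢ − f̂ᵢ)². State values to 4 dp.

SSR = 5.8010

Setting ∂/∂p … = 0 gives: 104·p + 5·q = -199;  5·p + (481/324)·q = -65/9.
det = 104·(481/324) − 5² = 10481/81.
p = ((-199)·(481/324) − 5·(-65/9))/(10481/81) = -84019/41924; q = (104·(-65/9) − 5·(-199))/(10481/81) = 19755/10481.
Residuals: 25827/41924, -46923/41924, -9792/10481, -67751/41924, 34683/41924; SSR = 243203/41924.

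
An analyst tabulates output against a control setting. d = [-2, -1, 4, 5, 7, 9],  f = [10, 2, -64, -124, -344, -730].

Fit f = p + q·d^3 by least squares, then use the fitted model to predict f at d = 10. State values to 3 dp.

Sums needed: Σ1 = 6, Σd^3 = 1252, Σd^3·d^3 = 668876.
For Xᵀf: Σf = -1250, Σd^3·f = -669840.
Normal equations: [[6, 1252]; [1252, 668876]]·[p, q]ᵀ = [-1250, -669840]ᵀ.
Δ = 6·668876 − 1252² = 2445752.
p = ((-1250)·668876 − 1252·(-669840))/2445752 = 318085/305719; q = (6·(-669840) − 1252·(-1250))/2445752 = -306755/305719.
At d = 10: f̂ = (318085/305719)·(1) + (-306755/305719)·(1000) = -306436915/305719.

f̂ = -1002.348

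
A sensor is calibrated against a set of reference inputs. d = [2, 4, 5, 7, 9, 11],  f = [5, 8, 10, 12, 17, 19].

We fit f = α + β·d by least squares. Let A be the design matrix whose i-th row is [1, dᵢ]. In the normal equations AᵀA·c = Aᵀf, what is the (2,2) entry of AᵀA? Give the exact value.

296

Row 2 ↔ basis d, column 2 ↔ basis d, so (AᵀA)_{2,2} = Σᵢ (d)·(d) = (2)·(2) + (4)·(4) + (5)·(5) + (7)·(7) + (9)·(9) + (11)·(11) = 296.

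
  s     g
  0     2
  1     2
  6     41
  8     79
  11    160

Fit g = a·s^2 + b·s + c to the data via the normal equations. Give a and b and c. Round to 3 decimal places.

Normal-equation sums: Σs^2·s^2 = 20034, Σs^2·s = 2060, Σs^2 = 222, Σs·s = 222, Σs = 26, Σ1 = 5.
And Σs^2·g = 25894, Σs·g = 2640, Σg = 284.
Row-reducing yields a = 124615/79087, b = -240292/79087, c = 208754/79087.

a = 1.576, b = -3.038, c = 2.640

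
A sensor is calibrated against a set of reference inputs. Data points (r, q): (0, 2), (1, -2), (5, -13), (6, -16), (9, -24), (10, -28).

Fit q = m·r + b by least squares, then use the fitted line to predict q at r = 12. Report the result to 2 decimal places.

q̂ = -33.34

Sums needed: Σr·r = 243, Σr = 31, Σ1 = 6.
For Mᵀq: Σr·q = -659, Σq = -81.
Δ = 243·6 − 31² = 497.
m = ((-659)·6 − 31·(-81))/497 = -1443/497; b = (243·(-81) − 31·(-659))/497 = 746/497.
At r = 12: q̂ = (-1443/497)·(12) + (746/497)·(1) = -16570/497.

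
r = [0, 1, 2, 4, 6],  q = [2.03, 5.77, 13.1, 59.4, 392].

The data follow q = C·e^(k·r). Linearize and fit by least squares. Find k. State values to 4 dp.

Linearized form: ln q = k·r + ln C. From the 5 transformed points,
Σr = 13.0000, Σ(r)² = 57.0000, Σln q = 15.0889, Σr·ln q = 59.0626.
Equations: 57.0000·k + 13.0000·ln C = 59.0626;  13.0000·k + 5·ln C = 15.0889.
Solving (det = 116.0000): k = 0.85481, ln C = 0.79527.

k = 0.8548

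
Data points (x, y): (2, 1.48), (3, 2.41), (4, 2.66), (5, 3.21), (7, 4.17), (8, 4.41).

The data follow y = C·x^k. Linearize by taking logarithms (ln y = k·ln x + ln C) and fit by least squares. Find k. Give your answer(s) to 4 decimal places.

k = 0.7622

Linearized form: ln y = k·ln x + ln C. From the 6 transformed points,
Sums: Σln x = 8.8128, Σ(ln x)² = 14.3101, Σln y = 6.3281, Σln x·ln y = 10.3356.
Normal system: [[14.3101, 8.8128]; [8.8128, 6]]·[k, ln C]ᵀ = [10.3356, 6.3281]ᵀ.
Solving (det = 8.1947): k = 0.76215, ln C = -0.06478.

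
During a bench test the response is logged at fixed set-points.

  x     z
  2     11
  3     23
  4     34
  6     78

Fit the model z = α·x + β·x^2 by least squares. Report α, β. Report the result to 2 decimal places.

Normal-equation sums: Σx·x = 65, Σx·x^2 = 315, Σx^2·x^2 = 1649.
Moment sums: Σx·z = 695, Σx^2·z = 3603.
Δ = 65·1649 − 315² = 7960.
α = (695·1649 − 315·3603)/7960 = 1111/796; β = (65·3603 − 315·695)/7960 = 1527/796.

α = 1.40, β = 1.92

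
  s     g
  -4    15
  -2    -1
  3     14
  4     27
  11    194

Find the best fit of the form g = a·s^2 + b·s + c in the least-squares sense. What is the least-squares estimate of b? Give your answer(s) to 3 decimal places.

b = 1.467

The normal system AᵀA·[a, b, c]ᵀ = Aᵀg is [[15250, 1350, 166]; [1350, 166, 12]; [166, 12, 5]]·[a, b, c]ᵀ = [24268, 2226, 249]ᵀ.
Solving the 3×3 system (Gaussian elimination) gives a = 201806/134569, b = 197475/134569, c = -472363/134569.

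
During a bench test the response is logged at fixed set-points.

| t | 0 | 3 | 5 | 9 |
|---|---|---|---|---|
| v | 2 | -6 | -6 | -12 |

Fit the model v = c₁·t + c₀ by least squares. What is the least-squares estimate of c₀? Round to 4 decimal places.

With design matrix A, AᵀA = [[115, 17]; [17, 4]] and Aᵀv = [-156, -22]ᵀ.
Eliminating c₀: 4·(row 1) − 17·(row 2) gives 171·c₁ = 4·(-156) − 17·(-22) = -250, so c₁ = -250/171.
Then c₀ = ((-22) − 17·(-250/171))/4 = 122/171.

c₀ = 0.7135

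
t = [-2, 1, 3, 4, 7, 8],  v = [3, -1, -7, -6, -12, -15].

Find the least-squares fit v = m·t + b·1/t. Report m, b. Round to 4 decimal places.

m = -1.8186, b = 0.6777

Entries of XᵀX: Σt·t = 143, Σt·1/t = 6, Σ1/t·1/t = 41197/28224.
Moment sums: Σt·v = -256, Σ1/t·v = -1667/168.
XᵀX·[m, b]ᵀ = Xᵀv becomes [[143, 6]; [6, 41197/28224]]·[m, b]ᵀ = [-256, -1667/168]ᵀ.
Eliminating b: (41197/28224)·(row 1) − 6·(row 2) gives (4875107/28224)·m = (41197/28224)·(-256) − 6·(-1667/168) = -554131/1764, so m = -8866096/4875107.
Then b = ((-1667/168) − 6·(-8866096/4875107))/(41197/28224) = 3304056/4875107.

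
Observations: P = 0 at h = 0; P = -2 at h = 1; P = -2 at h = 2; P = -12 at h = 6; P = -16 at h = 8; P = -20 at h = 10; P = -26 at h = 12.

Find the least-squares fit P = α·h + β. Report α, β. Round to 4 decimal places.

With design matrix A, AᵀA = [[349, 39]; [39, 7]] and AᵀP = [-718, -78]ᵀ.
Eliminating β: 7·(row 1) − 39·(row 2) gives 922·α = 7·(-718) − 39·(-78) = -1984, so α = -992/461.
Then β = ((-78) − 39·(-992/461))/7 = 390/461.

α = -2.1518, β = 0.8460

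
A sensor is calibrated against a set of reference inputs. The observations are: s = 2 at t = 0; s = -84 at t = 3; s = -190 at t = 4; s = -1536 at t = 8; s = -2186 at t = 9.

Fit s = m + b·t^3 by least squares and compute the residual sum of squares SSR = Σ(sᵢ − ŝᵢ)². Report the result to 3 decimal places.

SSR = 17.067

From the data, Σ1 = 5, Σt^3 = 1332, Σt^3·t^3 = 798410.
Right-hand side: Σs = -3994, Σt^3·s = -2394454.
MᵀM·[m, b]ᵀ = Mᵀs becomes [[5, 1332]; [1332, 798410]]·[m, b]ᵀ = [-3994, -2394454]ᵀ.
Δ = 5·798410 − 1332² = 2217826.
m = ((-3994)·798410 − 1332·(-2394454))/2217826 = 281594/1108913; b = (5·(-2394454) − 1332·(-3994))/2217826 = -3326131/1108913.
Residuals: 1936232/1108913, -3624749/1108913, 1897320/1108913, -592890/1108913, 384087/1108913; SSR = 18925438/1108913.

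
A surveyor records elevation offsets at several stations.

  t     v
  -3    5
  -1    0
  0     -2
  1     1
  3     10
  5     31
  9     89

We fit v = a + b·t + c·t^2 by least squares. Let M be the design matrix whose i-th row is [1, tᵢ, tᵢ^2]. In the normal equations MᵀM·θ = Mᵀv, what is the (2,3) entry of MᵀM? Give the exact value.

Row 2 ↔ basis t, column 3 ↔ basis t^2, so (MᵀM)_{2,3} = Σᵢ (t)·(t^2) = (-3)·(9) + (-1)·(1) + (0)·(0) + (1)·(1) + (3)·(9) + (5)·(25) + (9)·(81) = 854.

854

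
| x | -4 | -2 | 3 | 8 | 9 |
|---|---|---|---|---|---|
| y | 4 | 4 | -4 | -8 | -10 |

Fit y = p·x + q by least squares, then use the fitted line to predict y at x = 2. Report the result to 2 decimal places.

ŷ = -1.91

Normal-equation sums: Σx·x = 174, Σx = 14, Σ1 = 5.
Right-hand side: Σx·y = -190, Σy = -14.
Normal equations: [[174, 14]; [14, 5]]·[p, q]ᵀ = [-190, -14]ᵀ.
Δ = 174·5 − 14² = 674.
p = ((-190)·5 − 14·(-14))/674 = -377/337; q = (174·(-14) − 14·(-190))/674 = 112/337.
At x = 2: ŷ = (-377/337)·(2) + (112/337)·(1) = -642/337.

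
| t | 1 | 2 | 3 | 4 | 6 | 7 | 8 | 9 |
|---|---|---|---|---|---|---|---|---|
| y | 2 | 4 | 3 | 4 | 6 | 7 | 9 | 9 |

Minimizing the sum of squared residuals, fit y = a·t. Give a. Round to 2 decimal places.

a = 1.05

The normal equations are: 260·a = 273.
(Σt·t = 260, Σt·y = 273.)
Hence a = 273 / 260 ≈ 1.05.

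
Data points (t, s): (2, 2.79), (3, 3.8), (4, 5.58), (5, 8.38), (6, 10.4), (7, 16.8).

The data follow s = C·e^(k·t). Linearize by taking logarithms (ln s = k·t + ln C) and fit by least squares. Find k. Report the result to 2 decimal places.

Linearized form: ln s = k·t + ln C. From the 6 transformed points,
Σt = 27.0000, Σ(t)² = 139.0000, Σln s = 11.3693, Σt·ln s = 57.3636.
Normal system: [[139.0000, 27.0000]; [27.0000, 6]]·[k, ln C]ᵀ = [57.3636, 11.3693]ᵀ.
Δ = 139.0000·6 − (27.0000)² = 105.0000; k = (57.3636·6 − 27.0000·11.3693)/105.0000 = 0.35439, ln C = (139.0000·11.3693 − 27.0000·57.3636)/105.0000 = 0.30011.

k = 0.35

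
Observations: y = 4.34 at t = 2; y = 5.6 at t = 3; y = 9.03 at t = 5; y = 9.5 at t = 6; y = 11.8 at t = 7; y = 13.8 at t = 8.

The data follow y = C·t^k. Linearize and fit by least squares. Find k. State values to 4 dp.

k = 0.8217

Let Y = ln y. Fitting Y = k·ln t + ln C by least squares:
Σln t = 9.2183, Σ(ln t)² = 15.5987, Σln y = 12.7353, Σln t·ln y = 20.7461.
Equations: 15.5987·k + 9.2183·ln C = 20.7461;  9.2183·k + 6·ln C = 12.7353.
Slope k = (n·Σln t·ln y − Σln t·Σln y)/(n·Σ(ln t)² − (Σln t)²) = (6·20.7461 − 9.2183·12.7353)/8.6152 = 0.82168; ln C = (Σln y − k·Σln t)/n = 0.86012.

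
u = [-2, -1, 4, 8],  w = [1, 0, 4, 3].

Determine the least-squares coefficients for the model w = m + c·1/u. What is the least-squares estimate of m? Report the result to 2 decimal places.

m = 2.87

The normal system AᵀA·[m, c]ᵀ = Aᵀw is [[4, -9/8]; [-9/8, 85/64]]·[m, c]ᵀ = [8, 7/8]ᵀ.
Eliminating c: (85/64)·(row 1) − (-9/8)·(row 2) gives (259/64)·m = (85/64)·8 − (-9/8)·(7/8) = 743/64, so m = 743/259.
Then c = ((7/8) − (-9/8)·(743/259))/(85/64) = 800/259.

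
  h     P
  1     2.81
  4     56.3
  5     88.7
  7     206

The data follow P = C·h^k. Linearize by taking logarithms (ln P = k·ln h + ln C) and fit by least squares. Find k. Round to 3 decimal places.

Let Y = ln P. Fitting Y = k·ln h + ln C by least squares:
Σln h = 4.9416, Σ(ln h)² = 8.2987, Σln P = 14.8770, Σln h·ln P = 23.1740.
Equations: 8.2987·k + 4.9416·ln C = 23.1740;  4.9416·k + 4·ln C = 14.8770.
Δ = 8.2987·4 − (4.9416)² = 8.7748; k = (23.1740·4 − 4.9416·14.8770)/8.7748 = 2.18571, ln C = (8.2987·14.8770 − 4.9416·23.1740)/8.7748 = 1.01900.

k = 2.186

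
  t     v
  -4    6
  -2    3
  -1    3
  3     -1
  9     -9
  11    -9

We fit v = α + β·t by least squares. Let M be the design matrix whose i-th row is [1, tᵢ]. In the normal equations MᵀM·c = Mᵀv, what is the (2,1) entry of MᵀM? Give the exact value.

16

Row 2 ↔ basis t, column 1 ↔ basis 1, so (MᵀM)_{2,1} = Σᵢ t = (-4)·(1) + (-2)·(1) + (-1)·(1) + (3)·(1) + (9)·(1) + (11)·(1) = 16.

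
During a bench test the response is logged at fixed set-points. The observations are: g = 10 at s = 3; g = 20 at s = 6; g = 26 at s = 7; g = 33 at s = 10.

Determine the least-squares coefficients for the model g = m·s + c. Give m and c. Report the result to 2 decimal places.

Entries of XᵀX: Σs·s = 194, Σs = 26, Σ1 = 4.
Moment sums: Σs·g = 662, Σg = 89.
det = 194·4 − 26² = 100.
m = (662·4 − 26·89)/100 = 167/50; c = (194·89 − 26·662)/100 = 27/50.

m = 3.34, c = 0.54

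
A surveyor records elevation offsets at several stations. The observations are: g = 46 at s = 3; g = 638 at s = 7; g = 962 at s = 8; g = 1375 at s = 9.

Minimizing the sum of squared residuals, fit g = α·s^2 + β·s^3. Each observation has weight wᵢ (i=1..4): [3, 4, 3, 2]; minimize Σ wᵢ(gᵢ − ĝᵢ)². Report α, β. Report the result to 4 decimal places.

α = -0.8024, β = 1.9765

Setting ∂/∂α … = 0 gives: 35257·α + 284359·β = 533744;  284359·α + 2322097·β = 4361444.
Δ = 35257·2322097 − 284359² = 1010133048.
α = (533744·2322097 − 284359·4361444)/1010133048 = -67542769/84177754; β = (35257·4361444 − 284359·533744)/1010133048 = 166376751/84177754.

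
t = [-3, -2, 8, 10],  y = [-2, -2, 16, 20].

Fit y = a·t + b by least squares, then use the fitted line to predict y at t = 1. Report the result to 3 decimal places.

Setting ∂/∂a … = 0 gives: 177·a + 13·b = 338;  13·a + 4·b = 32.
(Σt·t = 177, Σt = 13, Σ1 = 4, Σt·y = 338, Σy = 32.)
Δ = 177·4 − 13² = 539.
a = (338·4 − 13·32)/539 = 936/539; b = (177·32 − 13·338)/539 = 1270/539.
At t = 1: ŷ = (936/539)·(1) + (1270/539)·(1) = 2206/539.

ŷ = 4.093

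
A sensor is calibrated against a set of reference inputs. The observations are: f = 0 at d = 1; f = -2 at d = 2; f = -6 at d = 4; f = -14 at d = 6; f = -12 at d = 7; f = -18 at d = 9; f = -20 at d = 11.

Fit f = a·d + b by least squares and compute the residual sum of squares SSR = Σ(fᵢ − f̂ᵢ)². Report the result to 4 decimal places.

Setting ∂/∂a … = 0 gives: 308·a + 40·b = -578;  40·a + 7·b = -72.
(Σd·d = 308, Σd = 40, Σ1 = 7, Σd·f = -578, Σf = -72.)
Eliminating b: 7·(row 1) − 40·(row 2) gives 556·a = 7·(-578) − 40·(-72) = -1166, so a = -583/278.
Then b = ((-72) − 40·(-583/278))/7 = 236/139.
Residuals: 111/278, 69/139, 96/139, -433/139, 273/278, -229/278, 381/278; SSR = 1961/139.

SSR = 14.1079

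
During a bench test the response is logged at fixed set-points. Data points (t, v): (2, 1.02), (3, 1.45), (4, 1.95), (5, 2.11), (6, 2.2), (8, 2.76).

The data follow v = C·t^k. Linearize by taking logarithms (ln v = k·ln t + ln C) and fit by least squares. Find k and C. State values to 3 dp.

With ln vᵢ as the transformed response and ln tᵢ as the regressor:
Sums: Σln t = 8.6587, Σ(ln t)² = 13.7340, Σln v = 3.6096, Σln t·ln v = 6.0733.
Normal system: [[13.7340, 8.6587]; [8.6587, 6]]·[k, ln C]ᵀ = [6.0733, 3.6096]ᵀ.
Δ = 13.7340·6 − (8.6587)² = 7.4309; k = (6.0733·6 − 8.6587·3.6096)/7.4309 = 0.69786, ln C = (13.7340·3.6096 − 8.6587·6.0733)/7.4309 = -0.40550, so C = exp(-0.40550) = 0.66664.

k = 0.698, C = 0.667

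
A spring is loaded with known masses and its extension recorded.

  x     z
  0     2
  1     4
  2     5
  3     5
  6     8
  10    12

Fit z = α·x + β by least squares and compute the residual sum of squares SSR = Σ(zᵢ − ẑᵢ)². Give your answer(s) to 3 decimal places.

SSR = 1.063

The normal system MᵀM·[α, β]ᵀ = Mᵀz is [[150, 22]; [22, 6]]·[α, β]ᵀ = [197, 36]ᵀ.
Determinant 150·6 − 22² = 416.
α = (197·6 − 22·36)/416 = 15/16; β = (150·36 − 22·197)/416 = 41/16.
Residuals: -9/16, 1/2, 9/16, -3/8, -3/16, 1/16; SSR = 17/16.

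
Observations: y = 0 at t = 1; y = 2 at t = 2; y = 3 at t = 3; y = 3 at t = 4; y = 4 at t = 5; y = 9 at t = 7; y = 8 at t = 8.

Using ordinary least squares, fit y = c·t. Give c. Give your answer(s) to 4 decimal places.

With design matrix M, MᵀM = [[168]] and Mᵀy = [172]ᵀ.
c = 172/168 = 1.02381.

c = 1.0238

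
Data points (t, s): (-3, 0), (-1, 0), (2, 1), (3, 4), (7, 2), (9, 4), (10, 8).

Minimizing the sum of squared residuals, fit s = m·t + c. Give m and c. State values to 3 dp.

Forming AᵀA = [[253, 27]; [27, 7]] and Aᵀs = [144, 19]ᵀ gives AᵀA·[m, c]ᵀ = Aᵀs.
det = 253·7 − 27² = 1042.
m = (144·7 − 27·19)/1042 = 495/1042; c = (253·19 − 27·144)/1042 = 919/1042.

m = 0.475, c = 0.882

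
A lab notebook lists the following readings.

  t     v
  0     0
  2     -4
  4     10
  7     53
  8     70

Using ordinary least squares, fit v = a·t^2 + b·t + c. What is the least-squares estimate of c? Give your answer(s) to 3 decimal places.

Sums needed: Σt^2·t^2 = 6769, Σt^2·t = 927, Σt^2 = 133, Σt·t = 133, Σt = 21, Σ1 = 5.
For Aᵀv: Σt^2·v = 7221, Σt·v = 963, Σv = 129.
So AᵀA·[a, b, c]ᵀ = Aᵀv: [[6769, 927, 133]; [927, 133, 21]; [133, 21, 5]]·[a, b, c]ᵀ = [7221, 963, 129]ᵀ.
Row-reducing yields a = 18255/11299, b = -43884/11299, c = -9756/11299.

c = -0.863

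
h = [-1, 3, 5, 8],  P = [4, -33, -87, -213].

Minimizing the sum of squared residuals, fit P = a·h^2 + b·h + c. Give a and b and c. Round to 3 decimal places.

a = -2.976, b = -3.275, c = 3.687

Compute the Gram sums: Σh^2·h^2 = 4803, Σh^2·h = 663, Σh^2 = 99, Σh·h = 99, Σh = 15, Σ1 = 4.
Moment sums: Σh^2·P = -16100, Σh·P = -2242, ΣP = -329.
MᵀM·[a, b, c]ᵀ = MᵀP becomes [[4803, 663, 99]; [663, 99, 15]; [99, 15, 4]]·[a, b, c]ᵀ = [-16100, -2242, -329]ᵀ.
Inverting the 3×3 Gram matrix, [a, b, c]ᵀ = [-30677/10308, -33755/10308, 3167/859]ᵀ.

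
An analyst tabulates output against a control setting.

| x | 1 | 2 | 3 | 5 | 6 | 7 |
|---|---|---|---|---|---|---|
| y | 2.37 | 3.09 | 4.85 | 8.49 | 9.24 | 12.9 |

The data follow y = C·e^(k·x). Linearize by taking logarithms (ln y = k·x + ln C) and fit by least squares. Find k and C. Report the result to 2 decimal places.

Taking logs, ln y = k·x + ln C, so regress ln y on x.
Σx = 24.0000, Σ(x)² = 124.0000, Σln y = 10.4897, Σx·ln y = 49.7925.
Equations: 124.0000·k + 24.0000·ln C = 49.7925;  24.0000·k + 6·ln C = 10.4897.
Δ = 124.0000·6 − (24.0000)² = 168.0000; k = (49.7925·6 − 24.0000·10.4897)/168.0000 = 0.27977, ln C = (124.0000·10.4897 − 24.0000·49.7925)/168.0000 = 0.62919, so C = exp(0.62919) = 1.87609.

k = 0.28, C = 1.88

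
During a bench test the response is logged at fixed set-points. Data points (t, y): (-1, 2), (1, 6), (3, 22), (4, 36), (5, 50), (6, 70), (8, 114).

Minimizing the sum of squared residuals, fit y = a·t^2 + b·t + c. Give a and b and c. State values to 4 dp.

a = 1.4563, b = 2.3301, c = 2.5801

The normal system XᵀX·[a, b, c]ᵀ = Xᵀy is [[6356, 944, 152]; [944, 152, 26]; [152, 26, 7]]·[a, b, c]ᵀ = [11848, 1796, 300]ᵀ.
Solving the 3×3 system (Gaussian elimination) gives a = 16178/11109, b = 25885/11109, c = 9554/3703.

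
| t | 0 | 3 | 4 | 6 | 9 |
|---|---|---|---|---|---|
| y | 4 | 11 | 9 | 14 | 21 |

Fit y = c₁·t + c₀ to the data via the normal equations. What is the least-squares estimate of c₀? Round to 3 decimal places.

c₀ = 3.779

Sums needed: Σt·t = 142, Σt = 22, Σ1 = 5.
Right-hand side: Σt·y = 342, Σy = 59.
So AᵀA·[c₁, c₀]ᵀ = Aᵀy: [[142, 22]; [22, 5]]·[c₁, c₀]ᵀ = [342, 59]ᵀ.
det = 142·5 − 22² = 226.
c₁ = (342·5 − 22·59)/226 = 206/113; c₀ = (142·59 − 22·342)/226 = 427/113.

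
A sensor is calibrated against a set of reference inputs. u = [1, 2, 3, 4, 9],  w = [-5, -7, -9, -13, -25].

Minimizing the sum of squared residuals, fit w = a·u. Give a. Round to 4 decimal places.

a = -2.9099

Normal-equation sums: Σu·u = 111.
Right-hand side: Σu·w = -323.
Normal equations: [[111]]·[a]ᵀ = [-323]ᵀ.
a = (-323)/111 = -2.90991.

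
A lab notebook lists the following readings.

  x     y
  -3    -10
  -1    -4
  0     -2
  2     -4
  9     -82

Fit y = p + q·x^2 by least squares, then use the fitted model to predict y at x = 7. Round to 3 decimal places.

Entries of AᵀA: Σ1 = 5, Σx^2 = 95, Σx^2·x^2 = 6659.
For Aᵀy: Σy = -102, Σx^2·y = -6752.
Eliminating q: 6659·(row 1) − 95·(row 2) gives 24270·p = 6659·(-102) − 95·(-6752) = -37778, so p = -18889/12135.
Then q = ((-6752) − 95·(-18889/12135))/6659 = -2407/2427.
At x = 7: ŷ = (-18889/12135)·(1) + (-2407/2427)·(49) = -202868/4045.

ŷ = -50.153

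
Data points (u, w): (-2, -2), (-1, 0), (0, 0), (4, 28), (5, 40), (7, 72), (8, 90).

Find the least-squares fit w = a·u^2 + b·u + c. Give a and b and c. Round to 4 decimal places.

From the data, Σu^2·u^2 = 7395, Σu^2·u = 1035, Σu^2 = 159, Σu·u = 159, Σu = 21, Σ1 = 7.
And Σu^2·w = 10728, Σu·w = 1540, Σw = 228.
Normal equations: [[7395, 1035, 159]; [1035, 159, 21]; [159, 21, 7]]·[a, b, c]ᵀ = [10728, 1540, 228]ᵀ.
Inverting the 3×3 Gram matrix, [a, b, c]ᵀ = [10708/10081, 82946/30243, 2182/10081]ᵀ.

a = 1.0622, b = 2.7427, c = 0.2164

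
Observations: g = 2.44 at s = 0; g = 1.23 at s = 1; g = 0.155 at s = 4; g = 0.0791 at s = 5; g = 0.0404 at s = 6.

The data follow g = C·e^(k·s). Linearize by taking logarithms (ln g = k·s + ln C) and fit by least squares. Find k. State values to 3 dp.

k = -0.685

With ln gᵢ as the transformed response and sᵢ as the regressor:
Σs = 16.0000, Σ(s)² = 78.0000, Σln g = -6.5113, Σs·ln g = -39.1891.
Equations: 78.0000·k + 16.0000·ln C = -39.1891;  16.0000·k + 5·ln C = -6.5113.
Δ = 78.0000·5 − (16.0000)² = 134.0000; k = (-39.1891·5 − 16.0000·-6.5113)/134.0000 = -0.68481, ln C = (78.0000·-6.5113 − 16.0000·-39.1891)/134.0000 = 0.88914.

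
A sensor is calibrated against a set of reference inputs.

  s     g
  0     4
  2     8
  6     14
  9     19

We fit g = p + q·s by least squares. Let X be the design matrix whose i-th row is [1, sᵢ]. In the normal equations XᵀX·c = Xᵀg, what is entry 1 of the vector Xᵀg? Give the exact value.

45

Entry 1 ↔ basis 1, so (Xᵀg)_{1} = Σᵢ gᵢ = (1)·(4) + (1)·(8) + (1)·(14) + (1)·(19) = 45.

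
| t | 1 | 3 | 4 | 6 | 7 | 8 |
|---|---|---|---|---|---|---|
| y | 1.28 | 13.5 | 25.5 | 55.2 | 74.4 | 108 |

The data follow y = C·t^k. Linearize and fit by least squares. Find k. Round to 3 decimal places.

Linearized form: ln y = k·ln t + ln C. From the 6 transformed points,
Σln t = 8.3020, Σ(ln t)² = 14.4498, Σln y = 19.0908, Σln t·ln y = 32.6578.
Equations: 14.4498·k + 8.3020·ln C = 32.6578;  8.3020·k + 6·ln C = 19.0908.
Δ = 14.4498·6 − (8.3020)² = 17.7753; k = (32.6578·6 − 8.3020·19.0908)/17.7753 = 2.10713, ln C = (14.4498·19.0908 − 8.3020·32.6578)/17.7753 = 0.26622.

k = 2.107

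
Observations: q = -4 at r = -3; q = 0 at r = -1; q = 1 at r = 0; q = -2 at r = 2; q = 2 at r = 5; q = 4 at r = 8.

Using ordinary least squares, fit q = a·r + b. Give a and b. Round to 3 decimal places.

a = 0.581, b = -0.899

Entries of MᵀM: Σr·r = 103, Σr = 11, Σ1 = 6.
And Σr·q = 50, Σq = 1.
Normal equations: [[103, 11]; [11, 6]]·[a, b]ᵀ = [50, 1]ᵀ.
Δ = 103·6 − 11² = 497.
a = (50·6 − 11·1)/497 = 289/497; b = (103·1 − 11·50)/497 = -447/497.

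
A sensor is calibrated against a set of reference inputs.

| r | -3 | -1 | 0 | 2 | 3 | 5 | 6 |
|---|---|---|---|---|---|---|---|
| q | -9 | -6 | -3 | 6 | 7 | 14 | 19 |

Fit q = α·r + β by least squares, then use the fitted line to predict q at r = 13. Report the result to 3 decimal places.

q̂ = 39.941

From the data, Σr·r = 84, Σr = 12, Σ1 = 7.
And Σr·q = 250, Σq = 28.
Normal equations: [[84, 12]; [12, 7]]·[α, β]ᵀ = [250, 28]ᵀ.
det = 84·7 − 12² = 444.
α = (250·7 − 12·28)/444 = 707/222; β = (84·28 − 12·250)/444 = -54/37.
At r = 13: q̂ = (707/222)·(13) + (-54/37)·(1) = 8867/222.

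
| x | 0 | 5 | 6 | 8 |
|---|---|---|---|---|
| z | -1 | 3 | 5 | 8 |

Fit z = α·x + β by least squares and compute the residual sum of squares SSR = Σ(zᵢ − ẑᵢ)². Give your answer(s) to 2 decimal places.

SSR = 1.74

From the data, Σx·x = 125, Σx = 19, Σ1 = 4.
And Σx·z = 109, Σz = 15.
So AᵀA·[α, β]ᵀ = Aᵀz: [[125, 19]; [19, 4]]·[α, β]ᵀ = [109, 15]ᵀ.
Eliminating β: 4·(row 1) − 19·(row 2) gives 139·α = 4·109 − 19·15 = 151, so α = 151/139.
Then β = (15 − 19·(151/139))/4 = -196/139.
Residuals: 57/139, -142/139, -15/139, 100/139; SSR = 242/139.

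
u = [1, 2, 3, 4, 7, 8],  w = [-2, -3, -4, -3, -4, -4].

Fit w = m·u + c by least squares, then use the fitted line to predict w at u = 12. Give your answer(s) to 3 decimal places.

ŵ = -5.082

Normal-equation sums: Σu·u = 143, Σu = 25, Σ1 = 6.
For Aᵀw: Σu·w = -92, Σw = -20.
Δ = 143·6 − 25² = 233.
m = ((-92)·6 − 25·(-20))/233 = -52/233; c = (143·(-20) − 25·(-92))/233 = -560/233.
At u = 12: ŵ = (-52/233)·(12) + (-560/233)·(1) = -1184/233.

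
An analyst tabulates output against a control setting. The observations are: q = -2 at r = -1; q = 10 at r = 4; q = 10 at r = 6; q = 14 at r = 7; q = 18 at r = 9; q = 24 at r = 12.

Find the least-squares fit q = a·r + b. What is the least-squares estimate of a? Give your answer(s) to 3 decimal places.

a = 1.960

XᵀX·[a, b]ᵀ = Xᵀq reads: 327·a + 37·b = 650;  37·a + 6·b = 74.
Eliminating b: 6·(row 1) − 37·(row 2) gives 593·a = 6·650 − 37·74 = 1162, so a = 1162/593.
Then b = (74 − 37·(1162/593))/6 = 148/593.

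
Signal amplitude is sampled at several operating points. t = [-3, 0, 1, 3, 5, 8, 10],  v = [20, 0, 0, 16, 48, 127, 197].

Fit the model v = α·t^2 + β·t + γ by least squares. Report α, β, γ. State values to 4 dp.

Entries of XᵀX: Σt^2·t^2 = 14884, Σt^2·t = 1638, Σt^2 = 208, Σt·t = 208, Σt = 24, Σ1 = 7.
For Xᵀv: Σt^2·v = 29352, Σt·v = 3214, Σv = 408.
XᵀX·[α, β, γ]ᵀ = Xᵀv becomes [[14884, 1638, 208]; [1638, 208, 24]; [208, 24, 7]]·[α, β, γ]ᵀ = [29352, 3214, 408]ᵀ.
Solving the 3×3 system (Gaussian elimination) gives α = 284159/139291, β = -79334/139291, γ = -52904/139291.

α = 2.0400, β = -0.5696, γ = -0.3798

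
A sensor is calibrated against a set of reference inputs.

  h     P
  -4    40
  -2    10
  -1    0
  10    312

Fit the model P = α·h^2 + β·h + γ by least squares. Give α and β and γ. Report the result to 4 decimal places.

Compute the Gram sums: Σh^2·h^2 = 10273, Σh^2·h = 927, Σh^2 = 121, Σh·h = 121, Σh = 3, Σ1 = 4.
And Σh^2·P = 31880, Σh·P = 2940, ΣP = 362.
Solving the 3×3 system (Gaussian elimination) gives α = 5641/1910, β = 15981/9550, γ = -456/4775.

α = 2.9534, β = 1.6734, γ = -0.0955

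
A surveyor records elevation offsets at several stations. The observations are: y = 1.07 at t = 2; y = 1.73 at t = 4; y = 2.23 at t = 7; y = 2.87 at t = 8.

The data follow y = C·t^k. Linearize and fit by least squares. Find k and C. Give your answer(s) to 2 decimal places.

Taking logs, ln y = k·ln t + ln C, so regress ln y on ln t.
Σln t = 6.1048, Σ(ln t)² = 10.5129, Σln y = 2.4721, Σln t·ln y = 4.5598.
Equations: 10.5129·k + 6.1048·ln C = 4.5598;  6.1048·k + 4·ln C = 2.4721.
Slope k = (n·Σln t·ln y − Σln t·Σln y)/(n·Σ(ln t)² − (Σln t)²) = (4·4.5598 − 6.1048·2.4721)/4.7831 = 0.65802; ln C = (Σln y − k·Σln t)/n = -0.38625, so C = exp(-0.38625) = 0.67960.

k = 0.66, C = 0.68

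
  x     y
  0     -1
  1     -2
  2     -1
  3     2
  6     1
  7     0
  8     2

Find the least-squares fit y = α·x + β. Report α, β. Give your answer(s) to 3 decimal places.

α = 0.342, β = -1.177

The normal equations are: 163·α + 27·β = 24;  27·α + 7·β = 1.
Δ = 163·7 − 27² = 412.
α = (24·7 − 27·1)/412 = 141/412; β = (163·1 − 27·24)/412 = -485/412.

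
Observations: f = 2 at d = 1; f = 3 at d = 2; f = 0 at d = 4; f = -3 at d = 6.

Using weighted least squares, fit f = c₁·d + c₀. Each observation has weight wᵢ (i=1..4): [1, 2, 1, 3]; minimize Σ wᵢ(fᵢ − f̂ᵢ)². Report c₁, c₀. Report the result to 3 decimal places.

c₁ = -1.252, c₀ = 4.688

MᵀWM·[c₁, c₀]ᵀ = MᵀWf reads: 133·c₁ + 27·c₀ = -40;  27·c₁ + 7·c₀ = -1.
Eliminating c₀: 7·(row 1) − 27·(row 2) gives 202·c₁ = 7·(-40) − 27·(-1) = -253, so c₁ = -253/202.
Then c₀ = ((-1) − 27·(-253/202))/7 = 947/202.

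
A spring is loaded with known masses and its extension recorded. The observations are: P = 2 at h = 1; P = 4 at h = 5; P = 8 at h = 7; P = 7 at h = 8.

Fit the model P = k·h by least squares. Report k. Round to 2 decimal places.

k = 0.96

Entries of XᵀX: Σh·h = 139.
For XᵀP: Σh·P = 134.
k = 134/139 = 0.964029.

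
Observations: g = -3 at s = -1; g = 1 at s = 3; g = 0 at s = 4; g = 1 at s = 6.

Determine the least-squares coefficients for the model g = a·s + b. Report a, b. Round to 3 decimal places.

Setting ∂/∂a … = 0 gives: 62·a + 12·b = 12;  12·a + 4·b = -1.
det = 62·4 − 12² = 104.
a = (12·4 − 12·(-1))/104 = 15/26; b = (62·(-1) − 12·12)/104 = -103/52.

a = 0.577, b = -1.981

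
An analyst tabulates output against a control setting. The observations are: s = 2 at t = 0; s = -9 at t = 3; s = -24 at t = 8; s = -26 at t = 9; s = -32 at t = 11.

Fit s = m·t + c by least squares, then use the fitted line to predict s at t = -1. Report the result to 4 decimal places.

ŝ = 4.2174

Forming XᵀX = [[275, 31]; [31, 5]] and Xᵀs = [-805, -89]ᵀ gives XᵀX·[m, c]ᵀ = Xᵀs.
Determinant 275·5 − 31² = 414.
m = ((-805)·5 − 31·(-89))/414 = -211/69; c = (275·(-89) − 31·(-805))/414 = 80/69.
At t = -1: ŝ = (-211/69)·(-1) + (80/69)·(1) = 97/23.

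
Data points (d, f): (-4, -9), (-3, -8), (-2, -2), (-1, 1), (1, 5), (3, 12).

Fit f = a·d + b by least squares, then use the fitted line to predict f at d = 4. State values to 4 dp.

With design matrix A, AᵀA = [[40, -6]; [-6, 6]] and Aᵀf = [104, -1]ᵀ.
Eliminating b: 6·(row 1) − (-6)·(row 2) gives 204·a = 6·104 − (-6)·(-1) = 618, so a = 103/34.
Then b = ((-1) − (-6)·(103/34))/6 = 146/51.
At d = 4: f̂ = (103/34)·(4) + (146/51)·(1) = 764/51.

f̂ = 14.9804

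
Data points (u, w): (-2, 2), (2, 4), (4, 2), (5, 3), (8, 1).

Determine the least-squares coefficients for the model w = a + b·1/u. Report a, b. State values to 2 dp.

a = 2.22, b = 1.53

Entries of AᵀA: Σ1 = 5, Σ1/u = 23/40, Σ1/u·1/u = 989/1600.
Right-hand side: Σw = 12, Σ1/u·w = 89/40.
Normal equations: [[5, 23/40]; [23/40, 989/1600]]·[a, b]ᵀ = [12, 89/40]ᵀ.
Eliminating b: (989/1600)·(row 1) − (23/40)·(row 2) gives (69/25)·a = (989/1600)·12 − (23/40)·(89/40) = 9821/1600, so a = 427/192.
Then b = ((89/40) − (23/40)·(427/192))/(989/1600) = 845/552.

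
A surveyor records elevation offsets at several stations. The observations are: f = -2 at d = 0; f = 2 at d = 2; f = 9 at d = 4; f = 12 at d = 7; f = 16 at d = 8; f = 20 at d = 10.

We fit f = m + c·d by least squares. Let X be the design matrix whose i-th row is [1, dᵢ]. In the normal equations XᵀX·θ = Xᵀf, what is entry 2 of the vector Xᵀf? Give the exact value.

Entry 2 ↔ basis d, so (Xᵀf)_{2} = Σᵢ (d)·fᵢ = (0)·(-2) + (2)·(2) + (4)·(9) + (7)·(12) + (8)·(16) + (10)·(20) = 452.

452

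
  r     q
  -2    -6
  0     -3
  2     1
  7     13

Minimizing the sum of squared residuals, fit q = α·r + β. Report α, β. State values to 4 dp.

The normal equations are: 57·α + 7·β = 105;  7·α + 4·β = 5.
(Σr·r = 57, Σr = 7, Σ1 = 4, Σr·q = 105, Σq = 5.)
det = 57·4 − 7² = 179.
α = (105·4 − 7·5)/179 = 385/179; β = (57·5 − 7·105)/179 = -450/179.

α = 2.1508, β = -2.5140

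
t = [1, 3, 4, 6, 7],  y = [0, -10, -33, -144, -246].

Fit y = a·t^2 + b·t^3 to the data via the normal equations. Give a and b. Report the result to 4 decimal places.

Forming AᵀA = [[4035, 25851]; [25851, 169131]] and Aᵀy = [-17856, -117864]ᵀ gives AᵀA·[a, b]ᵀ = Aᵀy.
det = 4035·169131 − 25851² = 14169384.
a = ((-17856)·169131 − 25851·(-117864))/14169384 = 124533/65599; b = (4035·(-117864) − 25851·(-17856))/14169384 = -64749/65599.

a = 1.8984, b = -0.9870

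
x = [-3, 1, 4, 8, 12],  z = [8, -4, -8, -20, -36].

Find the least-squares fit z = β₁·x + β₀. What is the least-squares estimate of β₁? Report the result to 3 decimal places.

β₁ = -2.828

Entries of AᵀA: Σx·x = 234, Σx = 22, Σ1 = 5.
Moment sums: Σx·z = -652, Σz = -60.
So AᵀA·[β₁, β₀]ᵀ = Aᵀz: [[234, 22]; [22, 5]]·[β₁, β₀]ᵀ = [-652, -60]ᵀ.
det = 234·5 − 22² = 686.
β₁ = ((-652)·5 − 22·(-60))/686 = -970/343; β₀ = (234·(-60) − 22·(-652))/686 = 152/343.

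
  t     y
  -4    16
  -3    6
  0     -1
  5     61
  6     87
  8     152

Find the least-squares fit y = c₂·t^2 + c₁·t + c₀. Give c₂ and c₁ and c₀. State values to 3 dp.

c₂ = 2.015, c₁ = 3.080, c₀ = -3.035

Compute the Gram sums: Σt^2·t^2 = 6354, Σt^2·t = 762, Σt^2 = 150, Σt·t = 150, Σt = 12, Σ1 = 6.
Right-hand side: Σt^2·y = 14695, Σt·y = 1961, Σy = 321.
AᵀA·[c₂, c₁, c₀]ᵀ = Aᵀy becomes [[6354, 762, 150]; [762, 150, 12]; [150, 12, 6]]·[c₂, c₁, c₀]ᵀ = [14695, 1961, 321]ᵀ.
Solving the 3×3 system (Gaussian elimination) gives c₂ = 5501/2730, c₁ = 4204/1365, c₀ = -1381/455.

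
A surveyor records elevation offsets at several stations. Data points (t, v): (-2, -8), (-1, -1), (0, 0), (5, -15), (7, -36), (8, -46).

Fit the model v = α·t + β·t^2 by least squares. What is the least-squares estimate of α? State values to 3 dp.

α = 1.633

Setting ∂/∂α … = 0 gives: 143·α + 971·β = -678;  971·α + 7139·β = -5116.
(Σt·t = 143, Σt·t^2 = 971, Σt^2·t^2 = 7139, Σt·v = -678, Σt^2·v = -5116.)
Eliminating β: 7139·(row 1) − 971·(row 2) gives 78036·α = 7139·(-678) − 971·(-5116) = 127394, so α = 63697/39018.
Then β = ((-5116) − 971·(63697/39018))/7139 = -36625/39018.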